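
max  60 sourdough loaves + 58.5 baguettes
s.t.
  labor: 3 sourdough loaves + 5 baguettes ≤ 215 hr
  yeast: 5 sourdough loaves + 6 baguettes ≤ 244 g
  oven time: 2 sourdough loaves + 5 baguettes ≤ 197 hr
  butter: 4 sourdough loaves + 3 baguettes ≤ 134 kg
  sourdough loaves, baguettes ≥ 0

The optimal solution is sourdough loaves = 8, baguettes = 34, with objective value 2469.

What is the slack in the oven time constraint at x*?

oven time used = 2·8 + 5·34 = 186; slack = 197 − 186 = 11.

11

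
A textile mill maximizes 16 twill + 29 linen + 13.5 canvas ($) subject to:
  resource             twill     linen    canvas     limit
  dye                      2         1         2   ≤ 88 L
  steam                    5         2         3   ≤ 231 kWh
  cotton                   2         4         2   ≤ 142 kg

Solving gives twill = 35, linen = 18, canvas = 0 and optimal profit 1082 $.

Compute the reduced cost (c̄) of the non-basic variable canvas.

-2.5

At the optimum: dye uses 88 of 88 (binding); steam uses 211 of 231 (slack = 20); cotton uses 142 of 142 (binding).
By complementary slackness, y = 0 for the non-binding constraint.
From A_Bᵀ y = c: 2·y_dye + 2·y_cotton = 16; 1·y_dye + 4·y_cotton = 29.
This yields shadow prices y_dye = 1, y_cotton = 7.
Reduced cost of canvas: c₃ − yᵀa₃ = 13.5 − (1·2 + 7·2) = 13.5 − 16 = -2.5.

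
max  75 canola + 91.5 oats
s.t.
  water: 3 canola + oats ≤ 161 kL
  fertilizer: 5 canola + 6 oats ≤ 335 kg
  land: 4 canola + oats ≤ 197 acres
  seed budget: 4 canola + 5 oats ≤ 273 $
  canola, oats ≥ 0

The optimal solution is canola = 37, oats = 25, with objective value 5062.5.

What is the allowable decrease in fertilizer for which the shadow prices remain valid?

Binding constraints: fertilizer, seed budget. The basis is B = [[5,6],[4,5]] with det 1.
Per unit decrease in fertilizer, x* moves by d = (-5, 4).
The basis stays optimal until canola reaches 0; allowable decrease = 7.4 kg.

7.4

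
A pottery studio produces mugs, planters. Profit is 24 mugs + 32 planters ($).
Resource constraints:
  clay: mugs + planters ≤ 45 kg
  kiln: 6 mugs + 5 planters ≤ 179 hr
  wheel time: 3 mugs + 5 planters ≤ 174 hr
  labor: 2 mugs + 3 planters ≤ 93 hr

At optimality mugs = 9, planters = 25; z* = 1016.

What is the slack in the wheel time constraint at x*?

wheel time used = 3·9 + 5·25 = 152; slack = 174 − 152 = 22.

22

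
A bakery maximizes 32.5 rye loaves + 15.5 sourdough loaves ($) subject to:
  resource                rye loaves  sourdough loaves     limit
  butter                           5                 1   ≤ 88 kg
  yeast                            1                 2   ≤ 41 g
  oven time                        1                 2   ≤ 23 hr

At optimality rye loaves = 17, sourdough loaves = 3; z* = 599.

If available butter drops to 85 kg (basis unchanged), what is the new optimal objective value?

582.5

Binding: butter and oven time. Non-binding: yeast (18 unused).
Slack constraints have shadow price 0 (complementary slackness).
From A_Bᵀ y = c: 5·y_butter + 1·y_oven time = 32.5; 1·y_butter + 2·y_oven time = 15.5.
This yields shadow prices y_butter = 5.5, y_oven time = 5.
Δz = y_butter·Δb = 5.5 × (-3) = -16.5, so new z* = 599 − 16.5 = 582.5.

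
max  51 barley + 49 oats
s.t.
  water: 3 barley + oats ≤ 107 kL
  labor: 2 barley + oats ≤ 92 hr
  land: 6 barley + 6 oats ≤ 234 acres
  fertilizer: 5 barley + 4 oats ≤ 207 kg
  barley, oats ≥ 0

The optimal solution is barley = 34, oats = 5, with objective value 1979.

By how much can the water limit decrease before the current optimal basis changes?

68

Binding constraints: water, land. The basis is B = [[3,1],[6,6]] with det 12.
Per unit decrease in water, x* moves by d = (-0.5, 0.5).
The basis stays optimal until barley reaches 0; allowable decrease = 68 kL.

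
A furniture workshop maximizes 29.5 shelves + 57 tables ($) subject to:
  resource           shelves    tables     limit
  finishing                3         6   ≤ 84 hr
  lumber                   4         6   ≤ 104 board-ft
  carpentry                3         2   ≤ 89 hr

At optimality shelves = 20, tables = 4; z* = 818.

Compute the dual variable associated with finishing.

At the optimum: finishing uses 84 of 84 (binding); lumber uses 104 of 104 (binding); carpentry uses 68 of 89 (slack = 21).
By complementary slackness, y = 0 for the non-binding constraint.
From A_Bᵀ y = c: 3·y_finishing + 4·y_lumber = 29.5; 6·y_finishing + 6·y_lumber = 57.
This yields shadow prices y_finishing = 8.5, y_lumber = 1.
Shadow price of finishing = 8.5.

8.5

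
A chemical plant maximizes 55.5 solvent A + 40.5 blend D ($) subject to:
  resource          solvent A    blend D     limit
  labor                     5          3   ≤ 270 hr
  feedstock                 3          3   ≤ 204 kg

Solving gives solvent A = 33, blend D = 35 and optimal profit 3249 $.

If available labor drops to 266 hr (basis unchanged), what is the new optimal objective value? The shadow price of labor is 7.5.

3219

Δb = -4, so new z* = 3249 + (7.5)·(-4) = 3249 − 30 = 3219.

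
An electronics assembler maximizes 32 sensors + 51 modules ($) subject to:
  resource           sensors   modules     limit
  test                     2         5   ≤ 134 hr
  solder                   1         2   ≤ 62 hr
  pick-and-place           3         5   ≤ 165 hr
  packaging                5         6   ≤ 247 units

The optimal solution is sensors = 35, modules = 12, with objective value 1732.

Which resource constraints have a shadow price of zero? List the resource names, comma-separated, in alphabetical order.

test: 130/134 (slack 4)
solder: 59/62 (slack 3)
pick-and-place: 165/165 (binding)
packaging: 247/247 (binding)
By complementary slackness, a constraint with positive slack has shadow price 0 → solder, test.

solder, test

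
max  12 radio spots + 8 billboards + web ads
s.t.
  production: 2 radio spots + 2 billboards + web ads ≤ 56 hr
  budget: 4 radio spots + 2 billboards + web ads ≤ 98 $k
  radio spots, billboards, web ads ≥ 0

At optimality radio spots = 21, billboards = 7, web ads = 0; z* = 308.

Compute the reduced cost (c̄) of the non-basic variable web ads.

Both production and budget are binding at x*.
Dual feasibility on the basic columns requires 2·y_production + 4·y_budget = 12, 2·y_production + 2·y_budget = 8.
Solving: y_production = 2, y_budget = 2.
Reduced cost of web ads: c₃ − yᵀa₃ = 1 − (2·1 + 2·1) = 1 − 4 = -3.

-3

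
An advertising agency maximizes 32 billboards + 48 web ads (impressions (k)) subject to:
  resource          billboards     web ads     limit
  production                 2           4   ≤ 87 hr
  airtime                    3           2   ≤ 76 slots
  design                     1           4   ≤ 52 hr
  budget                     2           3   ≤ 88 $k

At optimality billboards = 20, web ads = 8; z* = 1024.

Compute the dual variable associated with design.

8

At the optimum: production uses 72 of 87 (slack = 15); airtime uses 76 of 76 (binding); design uses 52 of 52 (binding); budget uses 64 of 88 (slack = 24).
Since production, budget are not tight, their duals are 0.
The binding rows give the dual system: 3·y_airtime + 1·y_design = 32 and 2·y_airtime + 4·y_design = 48.
This yields shadow prices y_airtime = 8, y_design = 8.
Shadow price of design = 8.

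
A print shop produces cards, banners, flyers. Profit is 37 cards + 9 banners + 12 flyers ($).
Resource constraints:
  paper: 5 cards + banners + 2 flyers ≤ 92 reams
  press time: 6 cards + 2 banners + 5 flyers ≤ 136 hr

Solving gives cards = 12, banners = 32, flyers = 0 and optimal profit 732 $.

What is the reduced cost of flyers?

-8

Both paper and press time are binding at x*.
The binding rows give the dual system: 5·y_paper + 6·y_press time = 37 and 1·y_paper + 2·y_press time = 9.
Solving: y_paper = 5, y_press time = 2.
Reduced cost of flyers: c₃ − yᵀa₃ = 12 − (5·2 + 2·5) = 12 − 20 = -8.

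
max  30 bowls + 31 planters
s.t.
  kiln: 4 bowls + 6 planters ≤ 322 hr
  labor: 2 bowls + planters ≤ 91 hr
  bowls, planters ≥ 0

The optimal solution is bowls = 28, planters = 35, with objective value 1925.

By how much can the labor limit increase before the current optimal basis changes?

70

Binding constraints: kiln, labor. The basis is B = [[4,6],[2,1]] with det -8.
Per unit increase in labor, x* moves by d = (0.75, -0.5).
The basis stays optimal until planters reaches 0; allowable increase = 70 hr.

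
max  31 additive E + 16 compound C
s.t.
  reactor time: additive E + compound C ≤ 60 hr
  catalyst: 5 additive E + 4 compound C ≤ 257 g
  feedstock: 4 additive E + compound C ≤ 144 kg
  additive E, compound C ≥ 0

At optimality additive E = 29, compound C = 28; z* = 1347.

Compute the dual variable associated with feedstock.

4

Check each constraint at x*: reactor time 57/60 (slack 3); catalyst 257/257 (tight); feedstock 144/144 (tight).
By complementary slackness, y = 0 for the non-binding constraint.
From A_Bᵀ y = c: 5·y_catalyst + 4·y_feedstock = 31; 4·y_catalyst + 1·y_feedstock = 16.
→ y_catalyst = 3 and y_feedstock = 4.
Shadow price of feedstock = 4.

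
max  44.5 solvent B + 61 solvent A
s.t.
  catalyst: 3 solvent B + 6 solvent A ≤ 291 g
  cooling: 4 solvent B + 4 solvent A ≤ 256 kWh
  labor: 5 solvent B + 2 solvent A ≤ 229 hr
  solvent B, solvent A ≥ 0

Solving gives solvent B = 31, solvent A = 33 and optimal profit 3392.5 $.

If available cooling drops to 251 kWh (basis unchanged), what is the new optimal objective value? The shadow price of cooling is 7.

3357.5

Δb = -5, so new z* = 3392.5 + (7)·(-5) = 3392.5 − 35 = 3357.5.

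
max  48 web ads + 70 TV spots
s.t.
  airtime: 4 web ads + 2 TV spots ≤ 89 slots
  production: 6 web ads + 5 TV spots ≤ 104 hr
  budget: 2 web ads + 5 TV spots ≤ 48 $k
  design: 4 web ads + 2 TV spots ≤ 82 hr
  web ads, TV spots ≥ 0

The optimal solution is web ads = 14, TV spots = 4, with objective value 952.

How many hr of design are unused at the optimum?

design used = 4·14 + 2·4 = 64; slack = 82 − 64 = 18.

18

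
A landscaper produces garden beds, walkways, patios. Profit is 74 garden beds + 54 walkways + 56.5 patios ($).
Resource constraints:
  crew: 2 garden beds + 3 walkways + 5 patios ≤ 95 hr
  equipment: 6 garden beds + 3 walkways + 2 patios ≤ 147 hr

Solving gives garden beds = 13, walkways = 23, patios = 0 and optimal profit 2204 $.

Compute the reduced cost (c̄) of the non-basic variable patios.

-5

Both crew and equipment are binding at x*.
From A_Bᵀ y = c: 2·y_crew + 6·y_equipment = 74; 3·y_crew + 3·y_equipment = 54.
→ y_crew = 8.5 and y_equipment = 9.5.
Reduced cost of patios: c₃ − yᵀa₃ = 56.5 − (8.5·5 + 9.5·2) = 56.5 − 61.5 = -5.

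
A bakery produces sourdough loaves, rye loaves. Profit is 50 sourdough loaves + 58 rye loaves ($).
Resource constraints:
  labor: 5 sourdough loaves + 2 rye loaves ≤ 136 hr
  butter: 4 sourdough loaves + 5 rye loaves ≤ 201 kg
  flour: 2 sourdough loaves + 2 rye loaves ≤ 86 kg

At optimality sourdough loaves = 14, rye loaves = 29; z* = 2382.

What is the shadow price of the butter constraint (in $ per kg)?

At the optimum: labor uses 128 of 136 (slack = 8); butter uses 201 of 201 (binding); flour uses 86 of 86 (binding).
By complementary slackness, y = 0 for the non-binding constraint.
The binding rows give the dual system: 4·y_butter + 2·y_flour = 50 and 5·y_butter + 2·y_flour = 58.
→ y_butter = 8 and y_flour = 9.
Shadow price of butter = 8.

8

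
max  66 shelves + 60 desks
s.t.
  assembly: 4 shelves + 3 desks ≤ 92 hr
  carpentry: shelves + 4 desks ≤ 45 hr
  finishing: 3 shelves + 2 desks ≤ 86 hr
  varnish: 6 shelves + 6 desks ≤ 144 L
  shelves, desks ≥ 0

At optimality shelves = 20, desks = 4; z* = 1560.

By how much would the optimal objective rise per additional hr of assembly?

At the optimum: assembly uses 92 of 92 (binding); carpentry uses 36 of 45 (slack = 9); finishing uses 68 of 86 (slack = 18); varnish uses 144 of 144 (binding).
Since carpentry, finishing are not tight, their duals are 0.
Dual feasibility on the basic columns requires 4·y_assembly + 6·y_varnish = 66, 3·y_assembly + 6·y_varnish = 60.
This yields shadow prices y_assembly = 6, y_varnish = 7.
Shadow price of assembly = 6.

6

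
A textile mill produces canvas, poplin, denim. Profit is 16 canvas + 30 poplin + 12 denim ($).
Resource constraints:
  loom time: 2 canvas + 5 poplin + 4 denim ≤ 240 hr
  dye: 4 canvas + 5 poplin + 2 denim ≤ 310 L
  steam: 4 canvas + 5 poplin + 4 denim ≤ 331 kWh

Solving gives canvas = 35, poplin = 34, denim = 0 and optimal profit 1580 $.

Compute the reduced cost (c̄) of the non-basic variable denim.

At the optimum: loom time uses 240 of 240 (binding); dye uses 310 of 310 (binding); steam uses 310 of 331 (slack = 21).
Since steam is not tight, its dual is 0.
From A_Bᵀ y = c: 2·y_loom time + 4·y_dye = 16; 5·y_loom time + 5·y_dye = 30.
Solving: y_loom time = 4, y_dye = 2.
Reduced cost of denim: c₃ − yᵀa₃ = 12 − (4·4 + 2·2) = 12 − 20 = -8.

-8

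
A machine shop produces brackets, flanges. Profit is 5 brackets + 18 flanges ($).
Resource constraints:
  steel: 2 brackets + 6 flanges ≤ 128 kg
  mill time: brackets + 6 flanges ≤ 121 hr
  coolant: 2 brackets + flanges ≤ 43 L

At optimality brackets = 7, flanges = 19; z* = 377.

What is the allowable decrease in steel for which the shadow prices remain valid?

Binding constraints: steel, mill time. The basis is B = [[2,6],[1,6]] with det 6.
Per unit decrease in steel, x* moves by d = (-1, 0.1667).
The basis stays optimal until brackets reaches 0; allowable decrease = 7 kg.

7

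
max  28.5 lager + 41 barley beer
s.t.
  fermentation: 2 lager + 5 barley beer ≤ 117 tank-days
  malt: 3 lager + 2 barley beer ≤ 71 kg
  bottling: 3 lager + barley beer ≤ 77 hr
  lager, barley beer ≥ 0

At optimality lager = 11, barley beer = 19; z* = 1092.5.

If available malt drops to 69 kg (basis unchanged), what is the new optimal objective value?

Check each constraint at x*: fermentation 117/117 (tight); malt 71/71 (tight); bottling 52/77 (slack 25).
Since bottling is not tight, its dual is 0.
Dual feasibility on the basic columns requires 2·y_fermentation + 3·y_malt = 28.5, 5·y_fermentation + 2·y_malt = 41.
Solving: y_fermentation = 6, y_malt = 5.5.
Δz = y_malt·Δb = 5.5 × (-2) = -11, so new z* = 1092.5 − 11 = 1081.5.

1081.5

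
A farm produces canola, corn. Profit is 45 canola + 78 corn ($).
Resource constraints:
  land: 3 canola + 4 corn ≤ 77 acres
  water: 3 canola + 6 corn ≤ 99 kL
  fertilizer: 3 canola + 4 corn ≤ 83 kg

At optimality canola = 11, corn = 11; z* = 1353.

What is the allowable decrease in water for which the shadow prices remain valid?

Binding constraints: land, water. The basis is B = [[3,4],[3,6]] with det 6.
Per unit decrease in water, x* moves by d = (0.6667, -0.5).
The basis stays optimal until corn reaches 0; allowable decrease = 22 kL.

22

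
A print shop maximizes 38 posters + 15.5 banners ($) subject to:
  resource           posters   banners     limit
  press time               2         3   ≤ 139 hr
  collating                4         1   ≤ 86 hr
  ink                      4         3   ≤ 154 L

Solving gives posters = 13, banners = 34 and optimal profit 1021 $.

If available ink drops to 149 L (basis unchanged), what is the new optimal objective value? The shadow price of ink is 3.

Δb = -5, so new z* = 1021 + (3)·(-5) = 1021 − 15 = 1006.

1006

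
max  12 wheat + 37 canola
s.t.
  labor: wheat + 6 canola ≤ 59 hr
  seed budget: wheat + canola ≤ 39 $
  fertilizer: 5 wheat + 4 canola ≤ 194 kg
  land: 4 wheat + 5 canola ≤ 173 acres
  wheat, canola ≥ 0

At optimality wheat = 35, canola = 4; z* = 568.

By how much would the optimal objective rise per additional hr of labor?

5

At the optimum: labor uses 59 of 59 (binding); seed budget uses 39 of 39 (binding); fertilizer uses 191 of 194 (slack = 3); land uses 160 of 173 (slack = 13).
Slack constraints have shadow price 0 (complementary slackness).
From A_Bᵀ y = c: 1·y_labor + 1·y_seed budget = 12; 6·y_labor + 1·y_seed budget = 37.
Solving: y_labor = 5, y_seed budget = 7.
Shadow price of labor = 5.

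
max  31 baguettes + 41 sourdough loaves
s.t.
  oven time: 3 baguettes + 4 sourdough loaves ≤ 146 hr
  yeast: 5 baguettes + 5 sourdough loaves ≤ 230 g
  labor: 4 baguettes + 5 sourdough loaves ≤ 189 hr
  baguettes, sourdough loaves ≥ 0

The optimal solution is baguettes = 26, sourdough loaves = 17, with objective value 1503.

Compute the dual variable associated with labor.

Check each constraint at x*: oven time 146/146 (tight); yeast 215/230 (slack 15); labor 189/189 (tight).
Since yeast is not tight, its dual is 0.
The binding rows give the dual system: 3·y_oven time + 4·y_labor = 31 and 4·y_oven time + 5·y_labor = 41.
Solving: y_oven time = 9, y_labor = 1.
Shadow price of labor = 1.

1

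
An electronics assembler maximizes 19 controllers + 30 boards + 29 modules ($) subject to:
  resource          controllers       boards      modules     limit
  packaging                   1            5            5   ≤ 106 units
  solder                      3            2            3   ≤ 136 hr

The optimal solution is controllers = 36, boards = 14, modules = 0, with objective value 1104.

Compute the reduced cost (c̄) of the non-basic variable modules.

-6

Check each constraint at x*: packaging 106/106 (tight); solder 136/136 (tight).
Dual feasibility on the basic columns requires 1·y_packaging + 3·y_solder = 19, 5·y_packaging + 2·y_solder = 30.
Solving: y_packaging = 4, y_solder = 5.
Reduced cost of modules: c₃ − yᵀa₃ = 29 − (4·5 + 5·3) = 29 − 35 = -6.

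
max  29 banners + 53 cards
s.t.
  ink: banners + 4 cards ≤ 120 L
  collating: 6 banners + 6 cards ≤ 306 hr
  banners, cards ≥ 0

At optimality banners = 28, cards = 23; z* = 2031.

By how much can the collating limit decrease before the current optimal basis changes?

126

Binding constraints: ink, collating. The basis is B = [[1,4],[6,6]] with det -18.
Per unit decrease in collating, x* moves by d = (-0.2222, 0.0556).
The basis stays optimal until banners reaches 0; allowable decrease = 126 hr.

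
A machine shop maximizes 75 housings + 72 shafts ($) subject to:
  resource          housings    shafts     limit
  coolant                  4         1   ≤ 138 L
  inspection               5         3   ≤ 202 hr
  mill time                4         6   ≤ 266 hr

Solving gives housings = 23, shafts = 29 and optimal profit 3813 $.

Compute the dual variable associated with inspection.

9

At the optimum: coolant uses 121 of 138 (slack = 17); inspection uses 202 of 202 (binding); mill time uses 266 of 266 (binding).
Slack constraints have shadow price 0 (complementary slackness).
Dual feasibility on the basic columns requires 5·y_inspection + 4·y_mill time = 75, 3·y_inspection + 6·y_mill time = 72.
This yields shadow prices y_inspection = 9, y_mill time = 7.5.
Shadow price of inspection = 9.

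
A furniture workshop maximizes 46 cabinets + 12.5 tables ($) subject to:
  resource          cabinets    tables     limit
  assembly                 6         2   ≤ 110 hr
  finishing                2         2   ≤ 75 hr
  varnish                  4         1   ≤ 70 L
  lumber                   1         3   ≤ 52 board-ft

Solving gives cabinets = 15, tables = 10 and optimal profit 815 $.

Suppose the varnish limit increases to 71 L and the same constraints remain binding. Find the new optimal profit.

823.5

Check each constraint at x*: assembly 110/110 (tight); finishing 50/75 (slack 25); varnish 70/70 (tight); lumber 45/52 (slack 7).
Slack constraints have shadow price 0 (complementary slackness).
The binding rows give the dual system: 6·y_assembly + 4·y_varnish = 46 and 2·y_assembly + 1·y_varnish = 12.5.
This yields shadow prices y_assembly = 2, y_varnish = 8.5.
Δz = y_varnish·Δb = 8.5 × (1) = 8.5, so new z* = 815 + 8.5 = 823.5.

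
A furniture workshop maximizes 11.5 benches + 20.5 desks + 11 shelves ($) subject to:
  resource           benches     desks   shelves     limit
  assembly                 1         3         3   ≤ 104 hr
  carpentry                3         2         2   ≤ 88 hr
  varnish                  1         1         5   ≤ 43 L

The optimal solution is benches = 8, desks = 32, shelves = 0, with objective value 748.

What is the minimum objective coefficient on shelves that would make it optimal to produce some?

Binding: assembly and carpentry. Non-binding: varnish (3 unused).
By complementary slackness, y = 0 for the non-binding constraint.
Dual feasibility on the basic columns requires 1·y_assembly + 3·y_carpentry = 11.5, 3·y_assembly + 2·y_carpentry = 20.5.
This yields shadow prices y_assembly = 5.5, y_carpentry = 2.
shelves enters the basis when its profit ≥ yᵀa₃ = 5.5·3 + 2·2 = 20.5.

20.5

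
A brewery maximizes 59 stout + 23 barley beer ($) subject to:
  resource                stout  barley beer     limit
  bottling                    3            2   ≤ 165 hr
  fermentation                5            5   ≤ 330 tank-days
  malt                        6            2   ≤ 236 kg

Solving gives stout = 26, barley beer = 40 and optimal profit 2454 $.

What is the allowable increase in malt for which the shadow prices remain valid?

28

Binding constraints: fermentation, malt. The basis is B = [[5,5],[6,2]] with det -20.
Per unit increase in malt, x* moves by d = (0.25, -0.25).
The basis stays optimal until bottling becomes binding; allowable increase = 28 kg.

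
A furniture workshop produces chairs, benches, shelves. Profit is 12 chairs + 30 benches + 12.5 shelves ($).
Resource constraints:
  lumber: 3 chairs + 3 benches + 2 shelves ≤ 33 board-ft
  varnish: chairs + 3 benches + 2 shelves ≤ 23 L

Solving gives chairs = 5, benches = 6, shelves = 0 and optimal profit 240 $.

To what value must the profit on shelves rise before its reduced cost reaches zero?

Check each constraint at x*: lumber 33/33 (tight); varnish 23/23 (tight).
The binding rows give the dual system: 3·y_lumber + 1·y_varnish = 12 and 3·y_lumber + 3·y_varnish = 30.
This yields shadow prices y_lumber = 1, y_varnish = 9.
shelves enters the basis when its profit ≥ yᵀa₃ = 1·2 + 9·2 = 20.

20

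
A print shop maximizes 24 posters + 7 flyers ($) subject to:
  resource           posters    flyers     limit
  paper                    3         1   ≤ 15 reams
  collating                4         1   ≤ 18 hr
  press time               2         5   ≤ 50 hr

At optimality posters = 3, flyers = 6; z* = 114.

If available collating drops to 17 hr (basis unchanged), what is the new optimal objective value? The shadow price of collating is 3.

111

Δb = -1, so new z* = 114 + (3)·(-1) = 114 − 3 = 111.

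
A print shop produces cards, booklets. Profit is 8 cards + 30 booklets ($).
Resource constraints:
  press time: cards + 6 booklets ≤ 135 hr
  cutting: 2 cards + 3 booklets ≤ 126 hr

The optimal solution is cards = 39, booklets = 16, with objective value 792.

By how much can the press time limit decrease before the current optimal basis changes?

Binding constraints: press time, cutting. The basis is B = [[1,6],[2,3]] with det -9.
Per unit decrease in press time, x* moves by d = (0.3333, -0.2222).
The basis stays optimal until booklets reaches 0; allowable decrease = 72 hr.

72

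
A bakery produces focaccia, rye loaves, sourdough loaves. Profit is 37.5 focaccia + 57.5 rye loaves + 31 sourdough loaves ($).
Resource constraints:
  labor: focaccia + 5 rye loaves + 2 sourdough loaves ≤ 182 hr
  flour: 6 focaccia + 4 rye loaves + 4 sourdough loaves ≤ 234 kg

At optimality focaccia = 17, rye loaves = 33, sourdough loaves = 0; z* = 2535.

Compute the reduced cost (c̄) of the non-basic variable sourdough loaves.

At the optimum: labor uses 182 of 182 (binding); flour uses 234 of 234 (binding).
The binding rows give the dual system: 1·y_labor + 6·y_flour = 37.5 and 5·y_labor + 4·y_flour = 57.5.
Solving: y_labor = 7.5, y_flour = 5.
Reduced cost of sourdough loaves: c₃ − yᵀa₃ = 31 − (7.5·2 + 5·4) = 31 − 35 = -4.

-4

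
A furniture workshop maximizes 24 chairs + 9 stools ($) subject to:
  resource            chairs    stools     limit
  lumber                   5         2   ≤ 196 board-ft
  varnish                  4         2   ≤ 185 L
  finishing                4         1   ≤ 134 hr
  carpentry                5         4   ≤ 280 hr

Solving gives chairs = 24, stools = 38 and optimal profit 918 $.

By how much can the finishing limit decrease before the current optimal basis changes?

Binding constraints: lumber, finishing. The basis is B = [[5,2],[4,1]] with det -3.
Per unit decrease in finishing, x* moves by d = (-0.6667, 1.6667).
The basis stays optimal until carpentry becomes binding; allowable decrease = 2.4 hr.

2.4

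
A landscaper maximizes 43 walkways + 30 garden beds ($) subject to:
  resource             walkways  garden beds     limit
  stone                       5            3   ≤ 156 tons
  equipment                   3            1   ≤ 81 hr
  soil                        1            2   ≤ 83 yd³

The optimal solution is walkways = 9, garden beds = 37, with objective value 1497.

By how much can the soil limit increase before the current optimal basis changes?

Binding constraints: stone, soil. The basis is B = [[5,3],[1,2]] with det 7.
Per unit increase in soil, x* moves by d = (-0.4286, 0.7143).
The basis stays optimal until walkways reaches 0; allowable increase = 21 yd³.

21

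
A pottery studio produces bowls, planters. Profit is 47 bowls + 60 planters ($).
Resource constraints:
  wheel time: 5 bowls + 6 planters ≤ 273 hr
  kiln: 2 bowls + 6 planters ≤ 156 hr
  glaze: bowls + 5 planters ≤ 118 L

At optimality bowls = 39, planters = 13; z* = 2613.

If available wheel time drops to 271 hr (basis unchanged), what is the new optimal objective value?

Binding: wheel time and kiln. Non-binding: glaze (14 unused).
Slack constraints have shadow price 0 (complementary slackness).
From A_Bᵀ y = c: 5·y_wheel time + 2·y_kiln = 47; 6·y_wheel time + 6·y_kiln = 60.
Solving: y_wheel time = 9, y_kiln = 1.
Δz = y_wheel time·Δb = 9 × (-2) = -18, so new z* = 2613 − 18 = 2595.

2595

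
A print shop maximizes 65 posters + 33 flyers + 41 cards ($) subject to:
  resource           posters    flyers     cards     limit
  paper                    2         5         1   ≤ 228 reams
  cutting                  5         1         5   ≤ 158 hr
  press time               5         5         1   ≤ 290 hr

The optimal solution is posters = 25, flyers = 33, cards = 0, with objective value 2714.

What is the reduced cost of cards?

-4

Check each constraint at x*: paper 215/228 (slack 13); cutting 158/158 (tight); press time 290/290 (tight).
Since paper is not tight, its dual is 0.
Dual feasibility on the basic columns requires 5·y_cutting + 5·y_press time = 65, 1·y_cutting + 5·y_press time = 33.
→ y_cutting = 8 and y_press time = 5.
Reduced cost of cards: c₃ − yᵀa₃ = 41 − (8·5 + 5·1) = 41 − 45 = -4.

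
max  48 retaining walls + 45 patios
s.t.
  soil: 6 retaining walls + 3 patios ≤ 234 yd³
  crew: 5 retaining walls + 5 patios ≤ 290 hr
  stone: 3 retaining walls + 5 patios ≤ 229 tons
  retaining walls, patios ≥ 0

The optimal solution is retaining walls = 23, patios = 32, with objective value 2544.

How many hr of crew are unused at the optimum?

crew used = 5·23 + 5·32 = 275; slack = 290 − 275 = 15.

15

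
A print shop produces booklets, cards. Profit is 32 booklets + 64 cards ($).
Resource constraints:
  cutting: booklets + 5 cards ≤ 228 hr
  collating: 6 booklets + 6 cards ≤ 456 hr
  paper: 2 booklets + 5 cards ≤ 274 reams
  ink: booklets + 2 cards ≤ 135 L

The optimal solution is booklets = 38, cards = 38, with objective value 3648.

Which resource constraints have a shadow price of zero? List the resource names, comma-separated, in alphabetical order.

cutting: 228/228 (binding)
collating: 456/456 (binding)
paper: 266/274 (slack 8)
ink: 114/135 (slack 21)
By complementary slackness, a constraint with positive slack has shadow price 0 → ink, paper.

ink, paper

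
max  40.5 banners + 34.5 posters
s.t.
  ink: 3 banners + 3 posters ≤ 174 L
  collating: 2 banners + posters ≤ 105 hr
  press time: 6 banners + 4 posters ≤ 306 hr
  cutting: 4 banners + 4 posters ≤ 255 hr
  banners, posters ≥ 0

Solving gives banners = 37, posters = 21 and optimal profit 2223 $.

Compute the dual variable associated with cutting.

Binding: ink and press time. Non-binding: collating (10 unused), cutting (23 unused).
By complementary slackness, y = 0 for the non-binding constraints.
From A_Bᵀ y = c: 3·y_ink + 6·y_press time = 40.5; 3·y_ink + 4·y_press time = 34.5.
→ y_ink = 7.5 and y_press time = 3.
Shadow price of cutting = 0.

0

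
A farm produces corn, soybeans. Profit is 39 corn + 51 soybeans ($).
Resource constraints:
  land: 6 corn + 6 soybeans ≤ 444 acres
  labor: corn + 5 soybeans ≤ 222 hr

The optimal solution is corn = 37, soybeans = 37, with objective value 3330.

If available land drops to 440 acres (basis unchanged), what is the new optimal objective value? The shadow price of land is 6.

Δb = -4, so new z* = 3330 + (6)·(-4) = 3330 − 24 = 3306.

3306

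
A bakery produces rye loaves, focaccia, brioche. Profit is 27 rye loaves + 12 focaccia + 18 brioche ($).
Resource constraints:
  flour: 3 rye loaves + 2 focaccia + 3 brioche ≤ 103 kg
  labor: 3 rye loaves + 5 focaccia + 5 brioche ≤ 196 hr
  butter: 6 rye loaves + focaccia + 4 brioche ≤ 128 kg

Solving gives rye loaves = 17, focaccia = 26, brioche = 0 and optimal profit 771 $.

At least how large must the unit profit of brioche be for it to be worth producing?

Check each constraint at x*: flour 103/103 (tight); labor 181/196 (slack 15); butter 128/128 (tight).
By complementary slackness, y = 0 for the non-binding constraint.
Dual feasibility on the basic columns requires 3·y_flour + 6·y_butter = 27, 2·y_flour + 1·y_butter = 12.
Solving: y_flour = 5, y_butter = 2.
brioche enters the basis when its profit ≥ yᵀa₃ = 5·3 + 2·4 = 23.

23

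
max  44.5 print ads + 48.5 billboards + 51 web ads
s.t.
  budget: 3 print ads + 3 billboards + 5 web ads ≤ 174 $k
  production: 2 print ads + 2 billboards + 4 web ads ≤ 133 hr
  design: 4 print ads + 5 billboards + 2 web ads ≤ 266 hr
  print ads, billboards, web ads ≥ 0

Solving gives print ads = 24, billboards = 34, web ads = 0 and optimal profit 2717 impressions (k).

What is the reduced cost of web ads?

-4.5

Check each constraint at x*: budget 174/174 (tight); production 116/133 (slack 17); design 266/266 (tight).
By complementary slackness, y = 0 for the non-binding constraint.
From A_Bᵀ y = c: 3·y_budget + 4·y_design = 44.5; 3·y_budget + 5·y_design = 48.5.
Solving: y_budget = 9.5, y_design = 4.
Reduced cost of web ads: c₃ − yᵀa₃ = 51 − (9.5·5 + 4·2) = 51 − 55.5 = -4.5.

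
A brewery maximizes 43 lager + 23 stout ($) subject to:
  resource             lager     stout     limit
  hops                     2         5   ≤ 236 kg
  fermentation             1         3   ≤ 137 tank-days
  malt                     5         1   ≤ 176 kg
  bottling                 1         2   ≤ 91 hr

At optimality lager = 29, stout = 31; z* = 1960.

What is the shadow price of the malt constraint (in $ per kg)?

7

Binding: malt and bottling. Non-binding: hops (23 unused), fermentation (15 unused).
Since hops, fermentation are not tight, their duals are 0.
Dual feasibility on the basic columns requires 5·y_malt + 1·y_bottling = 43, 1·y_malt + 2·y_bottling = 23.
This yields shadow prices y_malt = 7, y_bottling = 8.
Shadow price of malt = 7.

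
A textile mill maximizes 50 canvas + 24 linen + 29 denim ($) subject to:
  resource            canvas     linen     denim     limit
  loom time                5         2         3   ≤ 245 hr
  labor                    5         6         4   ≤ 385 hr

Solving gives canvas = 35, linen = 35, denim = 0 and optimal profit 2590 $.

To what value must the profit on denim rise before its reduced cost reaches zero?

31

Check each constraint at x*: loom time 245/245 (tight); labor 385/385 (tight).
The binding rows give the dual system: 5·y_loom time + 5·y_labor = 50 and 2·y_loom time + 6·y_labor = 24.
→ y_loom time = 9 and y_labor = 1.
denim enters the basis when its profit ≥ yᵀa₃ = 9·3 + 1·4 = 31.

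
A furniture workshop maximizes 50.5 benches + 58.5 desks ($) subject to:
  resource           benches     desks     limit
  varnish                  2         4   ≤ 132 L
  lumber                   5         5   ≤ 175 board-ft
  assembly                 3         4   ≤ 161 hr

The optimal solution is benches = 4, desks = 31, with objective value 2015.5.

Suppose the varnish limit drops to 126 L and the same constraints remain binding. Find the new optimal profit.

Check each constraint at x*: varnish 132/132 (tight); lumber 175/175 (tight); assembly 136/161 (slack 25).
Slack constraints have shadow price 0 (complementary slackness).
The binding rows give the dual system: 2·y_varnish + 5·y_lumber = 50.5 and 4·y_varnish + 5·y_lumber = 58.5.
Solving: y_varnish = 4, y_lumber = 8.5.
Δz = y_varnish·Δb = 4 × (-6) = -24, so new z* = 2015.5 − 24 = 1991.5.

1991.5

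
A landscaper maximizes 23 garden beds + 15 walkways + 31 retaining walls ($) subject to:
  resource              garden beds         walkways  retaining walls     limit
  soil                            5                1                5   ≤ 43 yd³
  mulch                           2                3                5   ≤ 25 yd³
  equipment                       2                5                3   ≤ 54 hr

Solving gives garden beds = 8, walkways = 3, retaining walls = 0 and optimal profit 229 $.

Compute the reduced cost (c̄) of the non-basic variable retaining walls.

Binding: soil and mulch. Non-binding: equipment (23 unused).
Slack constraints have shadow price 0 (complementary slackness).
The binding rows give the dual system: 5·y_soil + 2·y_mulch = 23 and 1·y_soil + 3·y_mulch = 15.
This yields shadow prices y_soil = 3, y_mulch = 4.
Reduced cost of retaining walls: c₃ − yᵀa₃ = 31 − (3·5 + 4·5) = 31 − 35 = -4.

-4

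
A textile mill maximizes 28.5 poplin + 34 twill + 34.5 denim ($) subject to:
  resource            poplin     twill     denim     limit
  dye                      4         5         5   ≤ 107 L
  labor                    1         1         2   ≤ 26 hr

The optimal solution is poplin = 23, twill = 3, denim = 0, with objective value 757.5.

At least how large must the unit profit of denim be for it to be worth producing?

At the optimum: dye uses 107 of 107 (binding); labor uses 26 of 26 (binding).
Dual feasibility on the basic columns requires 4·y_dye + 1·y_labor = 28.5, 5·y_dye + 1·y_labor = 34.
Solving: y_dye = 5.5, y_labor = 6.5.
denim enters the basis when its profit ≥ yᵀa₃ = 5.5·5 + 6.5·2 = 40.5.

40.5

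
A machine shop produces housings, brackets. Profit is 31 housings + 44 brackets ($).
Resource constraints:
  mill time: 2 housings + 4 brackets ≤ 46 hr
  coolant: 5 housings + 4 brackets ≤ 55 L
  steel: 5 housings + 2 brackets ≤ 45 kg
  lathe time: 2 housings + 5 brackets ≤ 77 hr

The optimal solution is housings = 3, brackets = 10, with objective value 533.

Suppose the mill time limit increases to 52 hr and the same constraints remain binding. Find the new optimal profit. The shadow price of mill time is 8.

Δb = 6, so new z* = 533 + (8)·(6) = 533 + 48 = 581.

581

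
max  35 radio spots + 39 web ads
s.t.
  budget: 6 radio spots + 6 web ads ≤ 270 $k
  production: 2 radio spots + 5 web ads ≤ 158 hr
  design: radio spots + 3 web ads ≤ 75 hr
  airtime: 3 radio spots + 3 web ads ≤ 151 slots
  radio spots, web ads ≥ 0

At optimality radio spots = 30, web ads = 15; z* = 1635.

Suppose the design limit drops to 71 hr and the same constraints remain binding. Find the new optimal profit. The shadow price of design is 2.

1627

Δb = -4, so new z* = 1635 + (2)·(-4) = 1635 − 8 = 1627.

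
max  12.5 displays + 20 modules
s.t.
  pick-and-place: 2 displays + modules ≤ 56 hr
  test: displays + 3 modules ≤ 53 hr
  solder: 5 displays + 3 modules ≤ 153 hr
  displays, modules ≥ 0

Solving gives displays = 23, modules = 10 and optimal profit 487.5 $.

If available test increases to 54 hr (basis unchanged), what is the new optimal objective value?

493

Check each constraint at x*: pick-and-place 56/56 (tight); test 53/53 (tight); solder 145/153 (slack 8).
Slack constraints have shadow price 0 (complementary slackness).
From A_Bᵀ y = c: 2·y_pick-and-place + 1·y_test = 12.5; 1·y_pick-and-place + 3·y_test = 20.
This yields shadow prices y_pick-and-place = 3.5, y_test = 5.5.
Δz = y_test·Δb = 5.5 × (1) = 5.5, so new z* = 487.5 + 5.5 = 493.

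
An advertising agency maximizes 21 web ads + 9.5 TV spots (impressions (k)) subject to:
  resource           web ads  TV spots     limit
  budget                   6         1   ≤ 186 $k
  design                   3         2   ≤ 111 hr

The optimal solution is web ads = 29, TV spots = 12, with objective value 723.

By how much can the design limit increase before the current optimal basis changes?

Binding constraints: budget, design. The basis is B = [[6,1],[3,2]] with det 9.
Per unit increase in design, x* moves by d = (-0.1111, 0.6667).
The basis stays optimal until web ads reaches 0; allowable increase = 261 hr.

261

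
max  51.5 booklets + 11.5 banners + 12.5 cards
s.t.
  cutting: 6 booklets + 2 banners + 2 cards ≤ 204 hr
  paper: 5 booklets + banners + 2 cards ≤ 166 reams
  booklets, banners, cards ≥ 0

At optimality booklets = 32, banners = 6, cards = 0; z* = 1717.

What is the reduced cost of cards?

-7.5

Both cutting and paper are binding at x*.
Dual feasibility on the basic columns requires 6·y_cutting + 5·y_paper = 51.5, 2·y_cutting + 1·y_paper = 11.5.
Solving: y_cutting = 1.5, y_paper = 8.5.
Reduced cost of cards: c₃ − yᵀa₃ = 12.5 − (1.5·2 + 8.5·2) = 12.5 − 20 = -7.5.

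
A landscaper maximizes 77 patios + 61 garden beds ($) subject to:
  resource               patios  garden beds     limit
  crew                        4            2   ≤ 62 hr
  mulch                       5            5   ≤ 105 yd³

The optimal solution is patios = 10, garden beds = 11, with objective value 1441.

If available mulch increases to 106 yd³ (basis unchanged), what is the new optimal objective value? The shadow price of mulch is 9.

1450

Δb = 1, so new z* = 1441 + (9)·(1) = 1441 + 9 = 1450.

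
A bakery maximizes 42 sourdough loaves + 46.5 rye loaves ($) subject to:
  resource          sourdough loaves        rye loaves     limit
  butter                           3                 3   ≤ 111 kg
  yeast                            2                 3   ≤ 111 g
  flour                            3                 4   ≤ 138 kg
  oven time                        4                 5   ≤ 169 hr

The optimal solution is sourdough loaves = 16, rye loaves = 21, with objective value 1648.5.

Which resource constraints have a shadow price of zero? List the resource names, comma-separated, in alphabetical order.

butter: 111/111 (binding)
yeast: 95/111 (slack 16)
flour: 132/138 (slack 6)
oven time: 169/169 (binding)
By complementary slackness, a constraint with positive slack has shadow price 0 → flour, yeast.

flour, yeast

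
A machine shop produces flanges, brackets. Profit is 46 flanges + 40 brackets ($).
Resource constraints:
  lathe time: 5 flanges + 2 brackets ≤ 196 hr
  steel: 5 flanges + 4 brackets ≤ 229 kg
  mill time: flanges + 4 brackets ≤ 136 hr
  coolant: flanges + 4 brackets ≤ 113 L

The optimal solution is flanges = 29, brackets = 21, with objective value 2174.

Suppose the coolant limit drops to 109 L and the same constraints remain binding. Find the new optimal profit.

2170

At the optimum: lathe time uses 187 of 196 (slack = 9); steel uses 229 of 229 (binding); mill time uses 113 of 136 (slack = 23); coolant uses 113 of 113 (binding).
Since lathe time, mill time are not tight, their duals are 0.
From A_Bᵀ y = c: 5·y_steel + 1·y_coolant = 46; 4·y_steel + 4·y_coolant = 40.
→ y_steel = 9 and y_coolant = 1.
Δz = y_coolant·Δb = 1 × (-4) = -4, so new z* = 2174 − 4 = 2170.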